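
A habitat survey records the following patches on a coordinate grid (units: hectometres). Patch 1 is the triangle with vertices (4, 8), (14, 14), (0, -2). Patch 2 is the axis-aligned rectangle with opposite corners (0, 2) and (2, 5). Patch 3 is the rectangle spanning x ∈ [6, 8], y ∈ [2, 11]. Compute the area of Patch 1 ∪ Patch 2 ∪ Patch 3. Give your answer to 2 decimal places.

54.20

By inclusion–exclusion:
Individual areas: |Patch 1| = 38, |Patch 2| = 6, |Patch 3| = 18.
|Patch 1∩Patch 2| = 0.2.
|Patch 1∩Patch 3| = 7.6.
|Patch 2∩Patch 3| = 0 (no overlap).
|Patch 1∩Patch 2∩Patch 3| = 0.
|Patch 1 ∪ Patch 2 ∪ Patch 3| = 62 − 7.8 + 0 = 54.20.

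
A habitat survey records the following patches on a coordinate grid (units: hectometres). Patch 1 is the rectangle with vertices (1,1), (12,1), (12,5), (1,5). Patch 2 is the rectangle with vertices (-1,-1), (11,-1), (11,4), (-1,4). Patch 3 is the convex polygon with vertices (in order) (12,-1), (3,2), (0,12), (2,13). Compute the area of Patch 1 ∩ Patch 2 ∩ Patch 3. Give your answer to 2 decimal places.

The intersection is the polygon with vertices (8.429,4), (10.571,1), (6,1), (3,2), (2.4,4).
By the shoelace formula its area is 18.60.

18.60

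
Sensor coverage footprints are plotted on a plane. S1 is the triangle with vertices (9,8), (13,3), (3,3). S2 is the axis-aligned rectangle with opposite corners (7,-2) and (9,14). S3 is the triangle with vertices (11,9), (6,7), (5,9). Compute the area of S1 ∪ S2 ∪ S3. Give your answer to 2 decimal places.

By inclusion–exclusion:
Individual areas: |S1| = 25, |S2| = 32, |S3| = 6.
|S1∩S2| = 8.3333.
|S1∩S3| = 0.
|S2∩S3| = 2.4.
|S1∩S2∩S3| = 0.
|S1 ∪ S2 ∪ S3| = 63 − 10.7333 + 0 = 52.27.

52.27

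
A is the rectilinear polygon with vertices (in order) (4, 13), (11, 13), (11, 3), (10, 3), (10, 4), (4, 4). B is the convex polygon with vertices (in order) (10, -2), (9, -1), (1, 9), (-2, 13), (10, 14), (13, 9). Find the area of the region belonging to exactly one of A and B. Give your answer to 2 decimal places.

|A| = 64, |B| = 122.5, |A∩B| = 63.2417.
|A △ B| = |A| + |B| − 2·|A∩B| = 64 + 122.5 − 126.4833 = 60.02.

60.02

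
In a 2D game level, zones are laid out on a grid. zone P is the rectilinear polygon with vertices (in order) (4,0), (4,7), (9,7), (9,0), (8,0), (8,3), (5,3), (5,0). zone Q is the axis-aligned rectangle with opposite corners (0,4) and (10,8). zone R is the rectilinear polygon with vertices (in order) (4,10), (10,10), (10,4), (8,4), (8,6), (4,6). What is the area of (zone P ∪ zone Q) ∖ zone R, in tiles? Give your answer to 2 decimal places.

|zone P ∪ zone Q| = 51.
|(zone P ∪ zone Q) ∩ zone R| = 16.
|(zone P ∪ zone Q) ∖ zone R| = 51 − 16 = 35.00.

35.00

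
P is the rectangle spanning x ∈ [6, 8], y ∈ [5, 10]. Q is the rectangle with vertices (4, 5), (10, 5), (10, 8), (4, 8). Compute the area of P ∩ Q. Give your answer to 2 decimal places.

6.00

|P∩Q|: x∈[6,8], y∈[5,8] → 2·3 = 6.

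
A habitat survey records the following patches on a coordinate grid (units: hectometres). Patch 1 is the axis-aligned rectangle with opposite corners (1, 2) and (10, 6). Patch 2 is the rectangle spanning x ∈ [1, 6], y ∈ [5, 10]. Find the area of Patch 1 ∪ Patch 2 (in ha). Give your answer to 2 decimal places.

By inclusion–exclusion:
Individual areas: |Patch 1| = 36, |Patch 2| = 25.
|Patch 1∩Patch 2|: x∈[1,6], y∈[5,6] → 5·1 = 5.
|Patch 1 ∪ Patch 2| = 61 − 5 = 56.00.

56.00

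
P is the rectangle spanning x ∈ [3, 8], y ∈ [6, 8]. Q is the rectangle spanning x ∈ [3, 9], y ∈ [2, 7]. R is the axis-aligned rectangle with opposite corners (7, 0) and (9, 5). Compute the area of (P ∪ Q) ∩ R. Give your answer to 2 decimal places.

The region (P ∪ Q) ∩ R is the polygon with vertices (9,2), (7,2), (7,5), (9,5).
By the shoelace formula its area is 6.00.

6.00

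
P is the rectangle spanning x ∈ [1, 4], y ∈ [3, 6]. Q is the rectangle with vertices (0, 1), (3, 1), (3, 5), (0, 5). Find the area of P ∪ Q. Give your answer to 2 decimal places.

17.00

By inclusion–exclusion:
Individual areas: |P| = 9, |Q| = 12.
|P∩Q|: x∈[1,3], y∈[3,5] → 2·2 = 4.
|P ∪ Q| = 21 − 4 = 17.00.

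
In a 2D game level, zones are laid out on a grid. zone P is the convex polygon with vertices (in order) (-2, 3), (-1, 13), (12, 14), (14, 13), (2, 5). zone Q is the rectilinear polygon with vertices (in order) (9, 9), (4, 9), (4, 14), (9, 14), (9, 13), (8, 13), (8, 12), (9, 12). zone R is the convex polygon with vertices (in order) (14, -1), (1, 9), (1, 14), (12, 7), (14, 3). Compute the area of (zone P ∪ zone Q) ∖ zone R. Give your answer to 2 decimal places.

|zone P ∪ zone Q| = 88.9487.
|(zone P ∪ zone Q) ∩ zone R| = 27.891.
|(zone P ∪ zone Q) ∖ zone R| = 88.9487 − 27.891 = 61.06.

61.06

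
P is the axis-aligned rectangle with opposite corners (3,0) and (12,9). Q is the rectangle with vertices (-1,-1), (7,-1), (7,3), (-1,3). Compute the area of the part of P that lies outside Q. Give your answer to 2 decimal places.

69.00

|P∩Q|: x∈[3,7], y∈[0,3] → 4·3 = 12.
|P| = 81.
|P ∖ Q| = |P| − |P∩Q| = 81 − 12 = 69.00.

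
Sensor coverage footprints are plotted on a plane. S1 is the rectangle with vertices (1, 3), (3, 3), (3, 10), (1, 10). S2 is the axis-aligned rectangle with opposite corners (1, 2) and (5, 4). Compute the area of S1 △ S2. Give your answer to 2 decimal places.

|S1∩S2|: x∈[1,3], y∈[3,4] → 2·1 = 2.
|S1 △ S2| = |S1| + |S2| − 2·|S1∩S2| = 14 + 8 − 4 = 18.00.

18.00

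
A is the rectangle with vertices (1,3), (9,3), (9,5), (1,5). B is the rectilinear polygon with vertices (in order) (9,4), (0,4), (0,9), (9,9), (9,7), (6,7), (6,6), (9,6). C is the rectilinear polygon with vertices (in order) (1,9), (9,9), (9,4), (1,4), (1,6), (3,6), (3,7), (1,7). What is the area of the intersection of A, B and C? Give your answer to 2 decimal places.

The intersection is the polygon with vertices (1,4), (1,5), (9,5), (9,4).
By the shoelace formula its area is 8.00.

8.00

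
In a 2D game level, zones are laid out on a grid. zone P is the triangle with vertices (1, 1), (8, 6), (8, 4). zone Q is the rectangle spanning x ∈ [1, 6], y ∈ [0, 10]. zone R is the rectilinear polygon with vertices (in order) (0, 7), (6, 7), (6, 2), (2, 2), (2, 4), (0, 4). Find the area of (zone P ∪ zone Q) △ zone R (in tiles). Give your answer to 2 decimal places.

|zone P ∪ zone Q| = 53.4286.
|(zone P ∪ zone Q) ∩ zone R| = 23.
|(zone P ∪ zone Q) △ zone R| = 53.4286 + 26 − 46 = 33.43.

33.43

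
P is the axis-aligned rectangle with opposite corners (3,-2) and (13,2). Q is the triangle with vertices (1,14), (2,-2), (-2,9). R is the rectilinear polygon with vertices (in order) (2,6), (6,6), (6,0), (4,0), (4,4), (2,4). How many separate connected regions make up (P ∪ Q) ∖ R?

(P ∪ Q) ∖ R splits into 2 disjoint pieces (area 36, area 26.5).

2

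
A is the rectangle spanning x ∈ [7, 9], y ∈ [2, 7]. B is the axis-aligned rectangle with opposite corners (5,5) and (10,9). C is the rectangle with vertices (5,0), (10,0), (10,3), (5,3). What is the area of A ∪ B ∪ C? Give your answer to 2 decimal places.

39.00

By inclusion–exclusion:
Individual areas: |A| = 10, |B| = 20, |C| = 15.
|A∩B|: x∈[7,9], y∈[5,7] → 2·2 = 4.
|A∩C|: x∈[7,9], y∈[2,3] → 2·1 = 2.
|B∩C| = 0 (no overlap).
|A∩B∩C| = 0.
|A ∪ B ∪ C| = 45 − 6 + 0 = 39.00.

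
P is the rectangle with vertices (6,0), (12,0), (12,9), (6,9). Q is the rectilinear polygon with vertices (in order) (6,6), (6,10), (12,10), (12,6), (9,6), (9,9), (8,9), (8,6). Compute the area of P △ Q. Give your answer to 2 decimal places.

|P| = 54, |Q| = 21, |P∩Q| = 15.
|P △ Q| = |P| + |Q| − 2·|P∩Q| = 54 + 21 − 30 = 45.00.

45.00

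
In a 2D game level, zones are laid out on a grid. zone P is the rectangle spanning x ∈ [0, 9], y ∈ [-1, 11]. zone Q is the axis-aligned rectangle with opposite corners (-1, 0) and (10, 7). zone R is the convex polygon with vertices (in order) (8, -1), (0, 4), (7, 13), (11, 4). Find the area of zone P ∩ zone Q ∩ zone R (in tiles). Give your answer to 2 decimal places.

The intersection is the polygon with vertices (6.4,0), (0,4), (2.333,7), (9,7), (9,0.667), (8.6,0).
By the shoelace formula its area is 46.57.

46.57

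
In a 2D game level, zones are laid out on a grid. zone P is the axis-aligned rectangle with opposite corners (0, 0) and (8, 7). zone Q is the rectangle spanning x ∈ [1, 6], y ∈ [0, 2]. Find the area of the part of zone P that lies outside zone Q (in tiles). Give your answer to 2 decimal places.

|zone P∩zone Q|: x∈[1,6], y∈[0,2] → 5·2 = 10.
|zone P| = 56.
|zone P ∖ zone Q| = |zone P| − |zone P∩zone Q| = 56 − 10 = 46.00.

46.00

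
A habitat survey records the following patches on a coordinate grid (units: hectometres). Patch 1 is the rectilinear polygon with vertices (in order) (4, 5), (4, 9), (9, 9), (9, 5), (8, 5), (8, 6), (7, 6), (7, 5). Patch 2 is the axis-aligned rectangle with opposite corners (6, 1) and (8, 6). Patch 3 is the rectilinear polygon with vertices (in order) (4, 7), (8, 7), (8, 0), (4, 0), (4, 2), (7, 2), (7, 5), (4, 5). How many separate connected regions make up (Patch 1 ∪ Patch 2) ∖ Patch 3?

(Patch 1 ∪ Patch 2) ∖ Patch 3 splits into 2 disjoint pieces (area 12, area 3).

2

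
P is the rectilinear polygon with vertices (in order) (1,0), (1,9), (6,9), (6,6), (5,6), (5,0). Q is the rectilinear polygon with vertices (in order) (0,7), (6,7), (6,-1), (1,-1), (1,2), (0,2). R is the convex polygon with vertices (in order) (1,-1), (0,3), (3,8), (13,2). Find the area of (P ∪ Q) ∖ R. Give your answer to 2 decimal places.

17.45

|P ∪ Q| = 55.
|(P ∪ Q) ∩ R| = 37.55.
|(P ∪ Q) ∖ R| = 55 − 37.55 = 17.45.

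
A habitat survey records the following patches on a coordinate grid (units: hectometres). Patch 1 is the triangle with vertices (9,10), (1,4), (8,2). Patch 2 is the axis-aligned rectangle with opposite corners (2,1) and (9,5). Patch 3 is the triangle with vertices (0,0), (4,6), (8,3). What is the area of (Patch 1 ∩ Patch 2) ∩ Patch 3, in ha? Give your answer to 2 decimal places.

8.24

The region (Patch 1 ∩ Patch 2) ∩ Patch 3 is the polygon with vertices (5.333,5), (8,3), (6.487,2.432), (2.4,3.6), (3.333,5).
By the shoelace formula its area is 8.24.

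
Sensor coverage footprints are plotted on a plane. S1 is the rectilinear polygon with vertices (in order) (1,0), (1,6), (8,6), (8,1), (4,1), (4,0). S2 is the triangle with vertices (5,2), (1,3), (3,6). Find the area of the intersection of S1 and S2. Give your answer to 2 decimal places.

7.00

The intersection is the polygon with vertices (1,3), (3,6), (5,2).
By the shoelace formula its area is 7.00.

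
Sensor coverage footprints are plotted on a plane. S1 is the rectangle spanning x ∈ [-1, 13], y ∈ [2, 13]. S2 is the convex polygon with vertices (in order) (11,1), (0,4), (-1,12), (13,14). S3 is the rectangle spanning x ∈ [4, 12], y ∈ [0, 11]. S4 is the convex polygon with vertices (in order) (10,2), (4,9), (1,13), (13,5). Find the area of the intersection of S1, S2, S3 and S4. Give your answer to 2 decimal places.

The intersection is the polygon with vertices (4,11), (11.744,5.837), (11.364,3.364), (10,2), (4,9).
By the shoelace formula its area is 26.79.

26.79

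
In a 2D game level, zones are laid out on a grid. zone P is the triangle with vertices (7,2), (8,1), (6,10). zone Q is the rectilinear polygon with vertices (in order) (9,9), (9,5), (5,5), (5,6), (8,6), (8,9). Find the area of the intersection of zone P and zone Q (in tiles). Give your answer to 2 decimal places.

The intersection is the polygon with vertices (7.111,5), (6.625,5), (6.5,6), (6.889,6).
By the shoelace formula its area is 0.44.

0.44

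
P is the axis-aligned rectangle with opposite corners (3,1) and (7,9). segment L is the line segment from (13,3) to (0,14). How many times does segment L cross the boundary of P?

The segment meets the boundary at (5.909,9), (7,8.077).

2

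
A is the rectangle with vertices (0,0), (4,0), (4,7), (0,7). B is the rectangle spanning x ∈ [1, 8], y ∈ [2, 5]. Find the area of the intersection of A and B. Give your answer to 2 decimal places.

9.00

|A∩B|: x∈[1,4], y∈[2,5] → 3·3 = 9.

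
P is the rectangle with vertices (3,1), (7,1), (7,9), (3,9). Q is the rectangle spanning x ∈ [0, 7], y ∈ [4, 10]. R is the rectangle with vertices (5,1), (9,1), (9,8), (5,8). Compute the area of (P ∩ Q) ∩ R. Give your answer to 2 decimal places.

8.00

The region (P ∩ Q) ∩ R is the polygon with vertices (5,4), (5,8), (7,8), (7,4).
By the shoelace formula its area is 8.00.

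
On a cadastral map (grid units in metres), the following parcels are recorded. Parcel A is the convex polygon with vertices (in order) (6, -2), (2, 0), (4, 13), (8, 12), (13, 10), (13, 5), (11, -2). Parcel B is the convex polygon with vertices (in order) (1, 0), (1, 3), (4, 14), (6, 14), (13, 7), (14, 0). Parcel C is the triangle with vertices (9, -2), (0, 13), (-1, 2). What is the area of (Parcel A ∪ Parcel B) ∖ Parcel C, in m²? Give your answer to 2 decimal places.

|Parcel A ∪ Parcel B| = 152.5714.
|(Parcel A ∪ Parcel B) ∩ Parcel C| = 34.0229.
|(Parcel A ∪ Parcel B) ∖ Parcel C| = 152.5714 − 34.0229 = 118.55.

118.55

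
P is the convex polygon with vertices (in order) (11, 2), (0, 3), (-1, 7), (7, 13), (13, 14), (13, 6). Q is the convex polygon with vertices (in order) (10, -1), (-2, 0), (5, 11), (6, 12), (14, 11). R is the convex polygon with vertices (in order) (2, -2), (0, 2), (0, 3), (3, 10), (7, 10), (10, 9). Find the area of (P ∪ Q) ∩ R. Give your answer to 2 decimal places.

58.32

The region (P ∪ Q) ∩ R is the polygon with vertices (1.13,-0.261), (0,2), (0,3), (3,10), (7,10), (10,9), (3.143,-0.429).
By the shoelace formula its area is 58.32.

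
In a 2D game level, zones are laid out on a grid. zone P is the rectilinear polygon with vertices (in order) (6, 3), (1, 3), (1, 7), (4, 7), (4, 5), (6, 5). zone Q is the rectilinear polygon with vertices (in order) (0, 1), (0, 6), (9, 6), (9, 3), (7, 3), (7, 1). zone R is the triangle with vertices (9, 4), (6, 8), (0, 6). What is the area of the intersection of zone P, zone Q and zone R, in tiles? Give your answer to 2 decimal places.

1.92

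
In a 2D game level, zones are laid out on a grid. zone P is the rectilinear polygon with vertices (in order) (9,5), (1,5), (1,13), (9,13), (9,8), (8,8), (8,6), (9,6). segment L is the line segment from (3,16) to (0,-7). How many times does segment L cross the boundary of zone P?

The segment meets the boundary at (1.565,5), (2.609,13).

2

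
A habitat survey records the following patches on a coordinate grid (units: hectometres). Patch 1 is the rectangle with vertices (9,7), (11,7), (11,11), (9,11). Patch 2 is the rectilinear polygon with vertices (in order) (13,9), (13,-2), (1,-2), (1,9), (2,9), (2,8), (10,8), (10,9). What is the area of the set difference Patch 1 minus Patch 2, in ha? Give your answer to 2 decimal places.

5.00

|Patch 1| = 8, |Patch 1∩Patch 2| = 3.
|Patch 1 ∖ Patch 2| = |Patch 1| − |Patch 1∩Patch 2| = 8 − 3 = 5.00.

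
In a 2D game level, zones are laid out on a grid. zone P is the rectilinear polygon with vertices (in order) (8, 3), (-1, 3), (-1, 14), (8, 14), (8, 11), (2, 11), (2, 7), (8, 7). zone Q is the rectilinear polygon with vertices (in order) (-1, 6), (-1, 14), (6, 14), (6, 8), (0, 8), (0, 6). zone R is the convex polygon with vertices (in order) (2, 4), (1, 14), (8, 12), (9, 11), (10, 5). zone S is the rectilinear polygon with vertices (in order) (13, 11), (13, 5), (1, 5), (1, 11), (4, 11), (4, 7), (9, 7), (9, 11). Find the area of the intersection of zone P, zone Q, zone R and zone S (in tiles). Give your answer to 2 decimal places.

1.65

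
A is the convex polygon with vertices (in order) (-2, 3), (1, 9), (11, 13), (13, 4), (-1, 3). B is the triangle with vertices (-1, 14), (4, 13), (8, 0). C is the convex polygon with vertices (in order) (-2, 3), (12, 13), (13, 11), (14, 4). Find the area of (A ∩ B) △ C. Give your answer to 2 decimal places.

74.74

|A ∩ B| = 14.4466.
|(A ∩ B) ∩ C| = 7.6055.
|(A ∩ B) △ C| = 14.4466 + 75.5 − 15.211 = 74.74.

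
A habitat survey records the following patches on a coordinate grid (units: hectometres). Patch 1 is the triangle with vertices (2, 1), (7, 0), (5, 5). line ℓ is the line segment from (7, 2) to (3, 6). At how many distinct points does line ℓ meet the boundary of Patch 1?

The segment meets the boundary at (4.571,4.429), (5.667,3.333).

2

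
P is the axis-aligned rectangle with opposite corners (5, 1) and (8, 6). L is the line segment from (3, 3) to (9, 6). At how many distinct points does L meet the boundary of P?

2

The segment meets the boundary at (8,5.5), (5,4).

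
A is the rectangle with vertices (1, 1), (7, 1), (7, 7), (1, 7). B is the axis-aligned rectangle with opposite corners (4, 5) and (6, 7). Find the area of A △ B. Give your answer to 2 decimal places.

|A∩B|: x∈[4,6], y∈[5,7] → 2·2 = 4.
|A △ B| = |A| + |B| − 2·|A∩B| = 36 + 4 − 8 = 32.00.

32.00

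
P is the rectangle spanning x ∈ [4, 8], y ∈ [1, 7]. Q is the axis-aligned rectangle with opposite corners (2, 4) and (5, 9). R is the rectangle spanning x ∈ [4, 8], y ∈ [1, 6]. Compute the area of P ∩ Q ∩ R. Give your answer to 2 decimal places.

The intersection is the polygon with vertices (5,4), (4,4), (4,6), (5,6).
By the shoelace formula its area is 2.00.

2.00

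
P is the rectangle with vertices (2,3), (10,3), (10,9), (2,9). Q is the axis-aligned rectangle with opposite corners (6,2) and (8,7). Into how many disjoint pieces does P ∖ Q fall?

P ∖ Q is a single connected region.

1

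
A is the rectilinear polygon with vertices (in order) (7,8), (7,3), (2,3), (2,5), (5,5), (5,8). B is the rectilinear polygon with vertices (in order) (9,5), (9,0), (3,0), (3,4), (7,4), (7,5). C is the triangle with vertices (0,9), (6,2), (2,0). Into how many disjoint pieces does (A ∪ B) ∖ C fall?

1

(A ∪ B) ∖ C is a single connected region.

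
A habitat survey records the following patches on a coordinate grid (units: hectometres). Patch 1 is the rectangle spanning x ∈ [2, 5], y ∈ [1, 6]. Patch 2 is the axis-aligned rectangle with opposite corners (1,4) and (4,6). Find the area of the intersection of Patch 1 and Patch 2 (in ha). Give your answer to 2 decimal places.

|Patch 1∩Patch 2|: x∈[2,4], y∈[4,6] → 2·2 = 4.

4.00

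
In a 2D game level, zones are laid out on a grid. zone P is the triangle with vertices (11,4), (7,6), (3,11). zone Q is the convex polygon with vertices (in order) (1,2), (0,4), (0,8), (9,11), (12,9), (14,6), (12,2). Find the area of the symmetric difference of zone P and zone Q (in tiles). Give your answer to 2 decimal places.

|zone P| = 6, |zone Q| = 97.5, |zone P∩zone Q| = 5.608.
|zone P △ zone Q| = |zone P| + |zone Q| − 2·|zone P∩zone Q| = 6 + 97.5 − 11.216 = 92.28.

92.28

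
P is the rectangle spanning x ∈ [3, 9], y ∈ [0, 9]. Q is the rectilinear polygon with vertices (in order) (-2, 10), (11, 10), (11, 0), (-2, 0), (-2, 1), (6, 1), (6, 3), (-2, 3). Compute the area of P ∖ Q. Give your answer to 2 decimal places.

6.00

|P| = 54, |P∩Q| = 48.
|P ∖ Q| = |P| − |P∩Q| = 54 − 48 = 6.00.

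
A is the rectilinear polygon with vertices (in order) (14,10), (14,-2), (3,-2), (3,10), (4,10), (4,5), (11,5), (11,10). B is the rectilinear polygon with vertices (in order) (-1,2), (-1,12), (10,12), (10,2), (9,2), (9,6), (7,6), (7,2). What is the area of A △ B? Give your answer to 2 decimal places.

159.00

|A| = 97, |B| = 102, |A∩B| = 20.
|A △ B| = |A| + |B| − 2·|A∩B| = 97 + 102 − 40 = 159.00.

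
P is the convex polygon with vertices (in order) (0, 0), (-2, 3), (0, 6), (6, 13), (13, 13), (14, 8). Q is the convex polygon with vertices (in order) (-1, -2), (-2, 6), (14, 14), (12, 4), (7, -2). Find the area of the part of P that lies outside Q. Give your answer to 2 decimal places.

18.23

|P| = 108.5, |P∩Q| = 90.2669.
|P ∖ Q| = |P| − |P∩Q| = 108.5 − 90.2669 = 18.23.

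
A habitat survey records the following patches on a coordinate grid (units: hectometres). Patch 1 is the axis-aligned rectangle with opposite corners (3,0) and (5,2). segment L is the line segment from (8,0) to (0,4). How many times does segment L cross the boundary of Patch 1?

2

The segment meets the boundary at (4,2), (5,1.5).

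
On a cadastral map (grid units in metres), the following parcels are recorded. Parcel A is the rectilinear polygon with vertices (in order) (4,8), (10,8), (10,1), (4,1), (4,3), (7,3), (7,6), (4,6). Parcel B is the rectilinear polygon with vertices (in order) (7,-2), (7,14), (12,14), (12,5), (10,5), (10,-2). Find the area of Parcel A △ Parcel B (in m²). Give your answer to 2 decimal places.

57.00

|Parcel A| = 33, |Parcel B| = 66, |Parcel A∩Parcel B| = 21.
|Parcel A △ Parcel B| = |Parcel A| + |Parcel B| − 2·|Parcel A∩Parcel B| = 33 + 66 − 42 = 57.00.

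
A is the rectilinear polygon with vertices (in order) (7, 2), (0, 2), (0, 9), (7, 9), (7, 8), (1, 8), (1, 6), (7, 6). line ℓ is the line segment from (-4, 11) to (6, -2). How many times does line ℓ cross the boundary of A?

The segment meets the boundary at (2.923,2), (0,5.8).

2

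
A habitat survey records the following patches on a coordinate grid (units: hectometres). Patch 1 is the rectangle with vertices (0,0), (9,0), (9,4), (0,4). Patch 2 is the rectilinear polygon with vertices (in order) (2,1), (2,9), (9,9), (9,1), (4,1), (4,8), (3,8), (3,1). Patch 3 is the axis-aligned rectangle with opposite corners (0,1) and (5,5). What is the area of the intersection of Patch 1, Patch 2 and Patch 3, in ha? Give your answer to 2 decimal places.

6.00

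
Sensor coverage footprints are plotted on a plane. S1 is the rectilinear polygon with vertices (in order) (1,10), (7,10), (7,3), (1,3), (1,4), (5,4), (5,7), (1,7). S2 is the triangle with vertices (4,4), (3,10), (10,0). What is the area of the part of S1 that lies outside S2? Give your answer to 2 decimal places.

|S1| = 30, |S1∩S2| = 8.0714.
|S1 ∖ S2| = |S1| − |S1∩S2| = 30 − 8.0714 = 21.93.

21.93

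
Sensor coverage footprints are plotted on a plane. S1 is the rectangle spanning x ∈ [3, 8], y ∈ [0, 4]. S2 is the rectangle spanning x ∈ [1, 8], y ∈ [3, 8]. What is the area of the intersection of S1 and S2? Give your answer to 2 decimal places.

|S1∩S2|: x∈[3,8], y∈[3,4] → 5·1 = 5.

5.00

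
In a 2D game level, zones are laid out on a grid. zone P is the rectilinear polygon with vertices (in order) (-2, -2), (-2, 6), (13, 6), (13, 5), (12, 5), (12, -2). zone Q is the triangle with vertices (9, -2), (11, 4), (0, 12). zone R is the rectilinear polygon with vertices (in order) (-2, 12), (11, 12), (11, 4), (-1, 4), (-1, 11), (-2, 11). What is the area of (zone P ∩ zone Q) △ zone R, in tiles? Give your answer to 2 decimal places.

104.32

|zone P ∩ zone Q| = 27.8214.
|(zone P ∩ zone Q) ∩ zone R| = 10.25.
|(zone P ∩ zone Q) △ zone R| = 27.8214 + 97 − 20.5 = 104.32.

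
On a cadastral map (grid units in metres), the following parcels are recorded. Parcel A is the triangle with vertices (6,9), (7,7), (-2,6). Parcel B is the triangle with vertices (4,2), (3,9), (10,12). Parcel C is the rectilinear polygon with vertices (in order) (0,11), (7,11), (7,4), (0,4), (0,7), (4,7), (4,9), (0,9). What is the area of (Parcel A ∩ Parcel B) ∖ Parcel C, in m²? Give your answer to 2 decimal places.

0.86

|Parcel A ∩ Parcel B| = 5.8671.
|(Parcel A ∩ Parcel B) ∩ Parcel C| = 5.0045.
|(Parcel A ∩ Parcel B) ∖ Parcel C| = 5.8671 − 5.0045 = 0.86.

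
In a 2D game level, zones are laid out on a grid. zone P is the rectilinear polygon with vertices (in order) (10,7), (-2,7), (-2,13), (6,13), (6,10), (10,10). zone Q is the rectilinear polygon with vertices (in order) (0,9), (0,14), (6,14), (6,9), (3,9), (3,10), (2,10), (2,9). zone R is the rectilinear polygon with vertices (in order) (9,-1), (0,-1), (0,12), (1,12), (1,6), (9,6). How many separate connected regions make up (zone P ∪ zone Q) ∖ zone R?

(zone P ∪ zone Q) ∖ zone R is a single connected region.

1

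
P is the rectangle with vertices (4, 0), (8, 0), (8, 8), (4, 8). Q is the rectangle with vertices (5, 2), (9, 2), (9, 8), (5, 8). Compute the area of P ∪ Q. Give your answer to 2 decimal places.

38.00

By inclusion–exclusion:
Individual areas: |P| = 32, |Q| = 24.
|P∩Q|: x∈[5,8], y∈[2,8] → 3·6 = 18.
|P ∪ Q| = 56 − 18 = 38.00.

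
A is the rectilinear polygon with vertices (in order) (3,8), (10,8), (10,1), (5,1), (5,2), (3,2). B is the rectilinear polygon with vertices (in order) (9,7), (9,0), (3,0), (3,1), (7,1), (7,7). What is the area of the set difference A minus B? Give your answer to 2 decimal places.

35.00

|A| = 47, |A∩B| = 12.
|A ∖ B| = |A| − |A∩B| = 47 − 12 = 35.00.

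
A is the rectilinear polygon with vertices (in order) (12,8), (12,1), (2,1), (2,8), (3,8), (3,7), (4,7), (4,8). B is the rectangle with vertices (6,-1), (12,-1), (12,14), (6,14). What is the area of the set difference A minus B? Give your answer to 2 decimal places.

27.00

|A| = 69, |A∩B| = 42.
|A ∖ B| = |A| − |A∩B| = 69 − 42 = 27.00.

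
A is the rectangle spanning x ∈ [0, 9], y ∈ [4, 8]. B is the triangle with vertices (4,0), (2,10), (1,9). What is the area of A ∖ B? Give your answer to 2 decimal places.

32.80

|A| = 36, |A∩B| = 3.2.
|A ∖ B| = |A| − |A∩B| = 36 − 3.2 = 32.80.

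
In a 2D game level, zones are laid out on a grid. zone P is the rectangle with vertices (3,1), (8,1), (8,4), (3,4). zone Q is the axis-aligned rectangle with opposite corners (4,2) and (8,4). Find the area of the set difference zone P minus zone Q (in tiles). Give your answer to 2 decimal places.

7.00

|zone P∩zone Q|: x∈[4,8], y∈[2,4] → 4·2 = 8.
|zone P| = 15.
|zone P ∖ zone Q| = |zone P| − |zone P∩zone Q| = 15 − 8 = 7.00.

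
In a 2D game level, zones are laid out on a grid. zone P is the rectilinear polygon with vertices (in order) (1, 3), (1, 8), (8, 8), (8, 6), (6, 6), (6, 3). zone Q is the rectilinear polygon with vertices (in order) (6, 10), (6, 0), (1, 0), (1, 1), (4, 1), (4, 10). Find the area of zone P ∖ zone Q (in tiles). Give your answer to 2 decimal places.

|zone P| = 29, |zone P∩zone Q| = 10.
|zone P ∖ zone Q| = |zone P| − |zone P∩zone Q| = 29 − 10 = 19.00.

19.00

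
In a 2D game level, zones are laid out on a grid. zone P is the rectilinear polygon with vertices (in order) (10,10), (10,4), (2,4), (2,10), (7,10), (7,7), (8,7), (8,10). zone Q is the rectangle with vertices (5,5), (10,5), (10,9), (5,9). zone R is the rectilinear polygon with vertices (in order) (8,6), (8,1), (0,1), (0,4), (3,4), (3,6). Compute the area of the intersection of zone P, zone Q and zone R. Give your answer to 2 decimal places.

3.00

The intersection is the polygon with vertices (5,5), (5,6), (8,6), (8,5).
By the shoelace formula its area is 3.00.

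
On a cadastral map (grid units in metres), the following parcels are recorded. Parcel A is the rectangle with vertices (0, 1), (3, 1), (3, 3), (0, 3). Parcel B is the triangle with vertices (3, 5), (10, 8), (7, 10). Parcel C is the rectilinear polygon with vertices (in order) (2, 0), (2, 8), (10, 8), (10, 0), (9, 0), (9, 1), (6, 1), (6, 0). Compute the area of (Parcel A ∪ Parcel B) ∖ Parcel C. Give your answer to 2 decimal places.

|Parcel A ∪ Parcel B| = 17.5.
|(Parcel A ∪ Parcel B) ∩ Parcel C| = 8.9.
|(Parcel A ∪ Parcel B) ∖ Parcel C| = 17.5 − 8.9 = 8.60.

8.60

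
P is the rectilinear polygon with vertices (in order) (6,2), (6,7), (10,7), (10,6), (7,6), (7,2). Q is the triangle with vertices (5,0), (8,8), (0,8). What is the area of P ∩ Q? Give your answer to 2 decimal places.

The intersection is the polygon with vertices (6,7), (7.625,7), (7.25,6), (7,6), (7,5.333), (6,2.667).
By the shoelace formula its area is 3.44.

3.44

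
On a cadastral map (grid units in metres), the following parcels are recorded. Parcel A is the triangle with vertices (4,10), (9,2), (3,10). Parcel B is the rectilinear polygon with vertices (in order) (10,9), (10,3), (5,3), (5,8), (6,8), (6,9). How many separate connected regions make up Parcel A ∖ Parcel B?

2

Parcel A ∖ Parcel B splits into 2 disjoint pieces (area 1.9167, area 0.0625).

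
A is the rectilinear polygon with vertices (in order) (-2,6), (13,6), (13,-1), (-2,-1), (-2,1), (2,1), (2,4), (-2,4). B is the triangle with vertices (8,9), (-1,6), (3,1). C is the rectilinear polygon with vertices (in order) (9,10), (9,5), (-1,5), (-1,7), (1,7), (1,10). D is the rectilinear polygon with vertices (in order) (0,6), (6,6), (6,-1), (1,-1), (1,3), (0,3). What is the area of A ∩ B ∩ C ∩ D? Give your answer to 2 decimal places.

The intersection is the polygon with vertices (0,5), (0,6), (6,6), (6,5.8), (5.5,5).
By the shoelace formula its area is 5.80.

5.80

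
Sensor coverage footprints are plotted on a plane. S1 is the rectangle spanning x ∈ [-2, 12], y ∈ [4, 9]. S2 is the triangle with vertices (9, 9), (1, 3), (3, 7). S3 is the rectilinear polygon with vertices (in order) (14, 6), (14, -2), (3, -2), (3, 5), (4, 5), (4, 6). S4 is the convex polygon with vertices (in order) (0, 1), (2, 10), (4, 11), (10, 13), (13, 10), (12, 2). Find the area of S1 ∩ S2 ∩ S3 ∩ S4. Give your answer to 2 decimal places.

0.54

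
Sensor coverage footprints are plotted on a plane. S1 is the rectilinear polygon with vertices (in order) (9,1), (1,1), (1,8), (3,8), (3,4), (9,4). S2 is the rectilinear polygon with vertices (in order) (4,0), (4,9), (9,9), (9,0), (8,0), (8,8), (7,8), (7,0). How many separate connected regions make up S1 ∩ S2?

2

S1 ∩ S2 splits into 2 disjoint pieces (area 3, area 9).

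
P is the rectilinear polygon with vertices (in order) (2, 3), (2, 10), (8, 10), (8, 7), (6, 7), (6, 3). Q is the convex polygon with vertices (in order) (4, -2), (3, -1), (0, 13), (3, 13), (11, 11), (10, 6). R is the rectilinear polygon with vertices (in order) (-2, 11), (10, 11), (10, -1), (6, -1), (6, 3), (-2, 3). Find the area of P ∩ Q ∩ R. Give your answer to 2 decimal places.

33.95

The intersection is the polygon with vertices (8,10), (8,7), (6,7), (6,3), (2.143,3), (2,3.667), (2,10).
By the shoelace formula its area is 33.95.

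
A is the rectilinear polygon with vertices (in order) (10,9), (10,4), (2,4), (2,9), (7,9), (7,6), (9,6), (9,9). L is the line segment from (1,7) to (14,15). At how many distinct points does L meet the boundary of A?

2

The segment meets the boundary at (4.25,9), (2,7.615).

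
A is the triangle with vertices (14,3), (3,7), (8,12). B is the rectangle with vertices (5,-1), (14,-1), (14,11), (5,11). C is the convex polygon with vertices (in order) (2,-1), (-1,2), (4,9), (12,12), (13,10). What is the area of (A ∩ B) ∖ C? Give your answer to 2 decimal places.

12.23

|A ∩ B| = 33.9394.
|(A ∩ B) ∩ C| = 21.7061.
|(A ∩ B) ∖ C| = 33.9394 − 21.7061 = 12.23.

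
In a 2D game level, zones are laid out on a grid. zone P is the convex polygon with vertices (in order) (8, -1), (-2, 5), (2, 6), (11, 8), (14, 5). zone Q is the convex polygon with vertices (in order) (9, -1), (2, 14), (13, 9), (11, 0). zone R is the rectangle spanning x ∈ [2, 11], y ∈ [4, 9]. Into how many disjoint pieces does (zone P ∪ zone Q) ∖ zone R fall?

(zone P ∪ zone Q) ∖ zone R is a single connected region.

1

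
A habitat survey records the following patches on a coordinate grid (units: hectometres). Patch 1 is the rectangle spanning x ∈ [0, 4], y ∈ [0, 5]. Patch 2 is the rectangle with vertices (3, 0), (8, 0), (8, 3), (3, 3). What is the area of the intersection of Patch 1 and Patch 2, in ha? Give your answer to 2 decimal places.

3.00

|Patch 1∩Patch 2|: x∈[3,4], y∈[0,3] → 1·3 = 3.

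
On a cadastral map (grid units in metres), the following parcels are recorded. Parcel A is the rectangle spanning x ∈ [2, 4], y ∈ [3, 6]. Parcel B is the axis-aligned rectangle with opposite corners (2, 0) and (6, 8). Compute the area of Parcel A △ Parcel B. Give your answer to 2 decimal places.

26.00

|Parcel A∩Parcel B|: x∈[2,4], y∈[3,6] → 2·3 = 6.
|Parcel A △ Parcel B| = |Parcel A| + |Parcel B| − 2·|Parcel A∩Parcel B| = 6 + 32 − 12 = 26.00.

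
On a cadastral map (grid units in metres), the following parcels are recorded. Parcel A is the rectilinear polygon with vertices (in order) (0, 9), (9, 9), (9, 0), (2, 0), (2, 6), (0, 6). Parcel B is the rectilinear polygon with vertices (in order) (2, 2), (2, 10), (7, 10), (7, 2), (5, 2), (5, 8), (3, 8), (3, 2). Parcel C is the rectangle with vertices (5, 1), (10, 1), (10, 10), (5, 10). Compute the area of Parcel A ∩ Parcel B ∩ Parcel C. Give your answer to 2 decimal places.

14.00

The intersection is the polygon with vertices (7,2), (5,2), (5,8), (5,9), (7,9).
By the shoelace formula its area is 14.00.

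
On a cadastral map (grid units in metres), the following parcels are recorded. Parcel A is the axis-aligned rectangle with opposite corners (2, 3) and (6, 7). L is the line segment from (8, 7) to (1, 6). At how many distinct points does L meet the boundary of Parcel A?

2

The segment meets the boundary at (2,6.143), (6,6.714).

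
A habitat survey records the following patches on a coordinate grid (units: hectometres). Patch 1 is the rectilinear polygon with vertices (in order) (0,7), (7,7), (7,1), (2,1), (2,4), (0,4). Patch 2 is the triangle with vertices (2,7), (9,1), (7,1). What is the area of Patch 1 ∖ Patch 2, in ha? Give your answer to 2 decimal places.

31.71

|Patch 1| = 36, |Patch 1∩Patch 2| = 4.2857.
|Patch 1 ∖ Patch 2| = |Patch 1| − |Patch 1∩Patch 2| = 36 − 4.2857 = 31.71.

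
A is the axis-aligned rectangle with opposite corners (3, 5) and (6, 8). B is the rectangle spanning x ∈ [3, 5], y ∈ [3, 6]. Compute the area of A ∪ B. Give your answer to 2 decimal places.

By inclusion–exclusion:
Individual areas: |A| = 9, |B| = 6.
|A∩B|: x∈[3,5], y∈[5,6] → 2·1 = 2.
|A ∪ B| = 15 − 2 = 13.00.

13.00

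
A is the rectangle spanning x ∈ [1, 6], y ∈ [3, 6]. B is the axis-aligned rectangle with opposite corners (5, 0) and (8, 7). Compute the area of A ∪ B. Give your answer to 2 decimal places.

33.00

By inclusion–exclusion:
Individual areas: |A| = 15, |B| = 21.
|A∩B|: x∈[5,6], y∈[3,6] → 1·3 = 3.
|A ∪ B| = 36 − 3 = 33.00.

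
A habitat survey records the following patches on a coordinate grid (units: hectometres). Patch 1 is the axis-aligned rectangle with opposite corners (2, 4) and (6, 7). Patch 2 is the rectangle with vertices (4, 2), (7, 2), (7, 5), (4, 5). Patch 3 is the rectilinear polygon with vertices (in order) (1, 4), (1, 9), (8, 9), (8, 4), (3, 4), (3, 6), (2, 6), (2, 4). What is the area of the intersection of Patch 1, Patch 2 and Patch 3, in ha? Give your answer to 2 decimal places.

The intersection is the polygon with vertices (4,4), (4,5), (6,5), (6,4).
By the shoelace formula its area is 2.00.

2.00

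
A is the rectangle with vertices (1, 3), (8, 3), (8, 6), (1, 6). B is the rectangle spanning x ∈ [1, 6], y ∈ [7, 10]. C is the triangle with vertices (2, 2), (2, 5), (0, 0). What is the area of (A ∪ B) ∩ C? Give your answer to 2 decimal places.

0.80

The region (A ∪ B) ∩ C is the polygon with vertices (1.2,3), (2,5), (2,3).
By the shoelace formula its area is 0.80.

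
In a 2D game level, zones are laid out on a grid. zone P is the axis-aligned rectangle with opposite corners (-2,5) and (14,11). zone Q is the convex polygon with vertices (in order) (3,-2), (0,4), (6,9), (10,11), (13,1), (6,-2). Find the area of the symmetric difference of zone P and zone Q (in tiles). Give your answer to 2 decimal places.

|zone P| = 96, |zone Q| = 103.5, |zone P∩zone Q| = 35.
|zone P △ zone Q| = |zone P| + |zone Q| − 2·|zone P∩zone Q| = 96 + 103.5 − 70 = 129.50.

129.50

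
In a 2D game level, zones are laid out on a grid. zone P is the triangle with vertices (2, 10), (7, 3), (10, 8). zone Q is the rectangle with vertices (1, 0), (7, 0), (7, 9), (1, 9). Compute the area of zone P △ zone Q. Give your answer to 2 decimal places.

|zone P| = 23, |zone Q| = 54, |zone P∩zone Q| = 12.7321.
|zone P △ zone Q| = |zone P| + |zone Q| − 2·|zone P∩zone Q| = 23 + 54 − 25.4643 = 51.54.

51.54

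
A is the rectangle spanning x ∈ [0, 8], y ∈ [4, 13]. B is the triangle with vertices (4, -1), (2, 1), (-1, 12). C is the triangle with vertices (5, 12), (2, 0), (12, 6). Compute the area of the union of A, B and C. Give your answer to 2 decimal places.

98.60

By inclusion–exclusion:
Individual areas: |A| = 72, |B| = 8, |C| = 51.
|A∩B| = 3.0471.
|A∩C| = 28.1429.
|B∩C| = 1.2074.
|A∩B∩C| = 0.
|A ∪ B ∪ C| = 131 − 32.3973 + 0 = 98.60.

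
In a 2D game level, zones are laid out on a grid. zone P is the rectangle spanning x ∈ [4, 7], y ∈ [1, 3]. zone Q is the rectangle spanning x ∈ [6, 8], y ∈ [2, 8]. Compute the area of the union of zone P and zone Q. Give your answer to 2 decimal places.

17.00

By inclusion–exclusion:
Individual areas: |zone P| = 6, |zone Q| = 12.
|zone P∩zone Q|: x∈[6,7], y∈[2,3] → 1·1 = 1.
|zone P ∪ zone Q| = 18 − 1 = 17.00.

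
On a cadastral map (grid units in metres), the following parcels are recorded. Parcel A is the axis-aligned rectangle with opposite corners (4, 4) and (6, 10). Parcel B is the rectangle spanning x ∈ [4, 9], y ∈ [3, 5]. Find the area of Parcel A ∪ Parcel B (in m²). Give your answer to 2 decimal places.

20.00

By inclusion–exclusion:
Individual areas: |Parcel A| = 12, |Parcel B| = 10.
|Parcel A∩Parcel B|: x∈[4,6], y∈[4,5] → 2·1 = 2.
|Parcel A ∪ Parcel B| = 22 − 2 = 20.00.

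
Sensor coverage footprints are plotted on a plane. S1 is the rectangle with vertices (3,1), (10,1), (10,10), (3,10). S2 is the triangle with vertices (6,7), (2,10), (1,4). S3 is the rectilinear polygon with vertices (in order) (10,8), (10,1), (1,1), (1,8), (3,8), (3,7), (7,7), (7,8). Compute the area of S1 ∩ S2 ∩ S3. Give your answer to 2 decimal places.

2.70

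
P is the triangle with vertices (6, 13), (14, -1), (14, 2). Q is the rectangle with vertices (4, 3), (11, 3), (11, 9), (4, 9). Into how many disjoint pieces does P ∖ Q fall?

P ∖ Q splits into 2 disjoint pieces (area 1.2468, area 7.3125).

2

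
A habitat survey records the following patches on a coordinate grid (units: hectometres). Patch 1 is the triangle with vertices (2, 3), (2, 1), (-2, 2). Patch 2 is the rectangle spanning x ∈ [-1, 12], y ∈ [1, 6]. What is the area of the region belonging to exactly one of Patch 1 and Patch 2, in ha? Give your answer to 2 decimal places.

|Patch 1| = 4, |Patch 2| = 65, |Patch 1∩Patch 2| = 3.75.
|Patch 1 △ Patch 2| = |Patch 1| + |Patch 2| − 2·|Patch 1∩Patch 2| = 4 + 65 − 7.5 = 61.50.

61.50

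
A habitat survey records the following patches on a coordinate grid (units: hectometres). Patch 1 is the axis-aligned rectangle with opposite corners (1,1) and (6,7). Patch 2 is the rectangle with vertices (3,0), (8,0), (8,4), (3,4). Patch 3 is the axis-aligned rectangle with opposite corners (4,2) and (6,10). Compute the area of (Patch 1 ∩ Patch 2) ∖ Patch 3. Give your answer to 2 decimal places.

|Patch 1 ∩ Patch 2| = 9.
|(Patch 1 ∩ Patch 2) ∩ Patch 3| = 4.
|(Patch 1 ∩ Patch 2) ∖ Patch 3| = 9 − 4 = 5.00.

5.00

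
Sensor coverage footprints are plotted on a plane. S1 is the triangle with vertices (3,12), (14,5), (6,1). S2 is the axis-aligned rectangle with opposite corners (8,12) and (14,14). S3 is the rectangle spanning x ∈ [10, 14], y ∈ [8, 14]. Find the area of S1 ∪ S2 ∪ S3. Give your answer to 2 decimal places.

78.00

By inclusion–exclusion:
Individual areas: |S1| = 50, |S2| = 12, |S3| = 24.
|S1∩S2| = 0.
|S1∩S3| = 0.
|S2∩S3|: x∈[10,14], y∈[12,14] → 4·2 = 8.
|S1∩S2∩S3| = 0.
|S1 ∪ S2 ∪ S3| = 86 − 8 + 0 = 78.00.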